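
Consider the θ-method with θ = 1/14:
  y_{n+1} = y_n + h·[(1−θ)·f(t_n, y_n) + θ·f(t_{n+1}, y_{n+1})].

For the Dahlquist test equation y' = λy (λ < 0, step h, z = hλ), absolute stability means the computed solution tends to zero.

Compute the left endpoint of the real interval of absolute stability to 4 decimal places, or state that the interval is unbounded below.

Test eqn y'=λy, z=hλ:
  y_{n+1} = y_n + z·[13/14·y_n + 1/14·y_{n+1}] ⇒ (1 − 1/14z)y_{n+1} = (1 + 13/14z)y_n
  ⇒ R(z) = (1 + 13/14z)/(1 − 1/14z).

Solve |R(x)|<1 on ℝ⁻.
x=-0.97: |R|=0.0929
R=−1: 1+13/14x = −1+1/14x ⇒ -6/7x=2 ⇒ x=2/(-6/7)=-2.3333
Confirm numerically:
  x=-1.679: |R|=0.49920 <1
  x=-1.355: |R|=0.23543 <1
  x=-1.215: |R|=0.11798 <1
  x=-2.660: |R|=1.23529 >1
  x=-2.563: |R|=1.16639 >1
Interval (-2.3333, 0).

left endpoint -2.3333.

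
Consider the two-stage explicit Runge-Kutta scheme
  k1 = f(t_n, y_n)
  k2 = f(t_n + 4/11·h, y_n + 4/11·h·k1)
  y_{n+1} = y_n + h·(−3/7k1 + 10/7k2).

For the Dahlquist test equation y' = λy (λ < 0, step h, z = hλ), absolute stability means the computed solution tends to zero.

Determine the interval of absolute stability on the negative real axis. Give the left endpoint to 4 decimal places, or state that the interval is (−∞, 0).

(-1.9250, 0).

With y'=λy (z=hλ):
  k1=λy_n ⇒ h·k1=z·y_n;  k2=λ(1+4/11z)y_n ⇒ h·k2=z(1+4/11z)y_n
  y_{n+1}/y_n = 1 − 3/7z + 10/7z(1+4/11z) = 1 + z + 40/77z²
  so R(z) = 1 + z + 40/77z².

Solve |R(x)|<1 on ℝ⁻.
x=-0.35: |R|=0.7136
R=1: x+40/77x²=0 ⇒ x=−77/40=-1.9250; min R=1−1/(4·40/77)=0.5188>−1
Confirm numerically:
  x=-1.779: |R|=0.86507 <1
  x=-1.640: |R|=0.75719 <1
  x=-1.520: |R|=0.68021 <1
  x=-2.225: |R|=1.34675 >1
  x=-1.963: |R|=1.03875 >1
  x=-1.954: |R|=1.02944 >1
So |R|<1 on (-1.9250, 0).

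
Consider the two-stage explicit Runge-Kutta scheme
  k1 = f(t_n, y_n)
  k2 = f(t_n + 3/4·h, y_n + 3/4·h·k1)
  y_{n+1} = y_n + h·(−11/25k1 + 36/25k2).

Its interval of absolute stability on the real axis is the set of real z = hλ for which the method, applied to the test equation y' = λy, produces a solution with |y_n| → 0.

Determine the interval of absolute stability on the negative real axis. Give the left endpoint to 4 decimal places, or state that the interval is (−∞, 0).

With y'=λy (z=hλ):
  k1=λy_n ⇒ h·k1=z·y_n;  k2=λ(1+3/4z)y_n ⇒ h·k2=z(1+3/4z)y_n
  y_{n+1}/y_n = 1 − 11/25z + 36/25z(1+3/4z) = 1 + z + 27/25z²
  Hence R(z) = 1 + z + 27/25z².

Need |R(x)|<1, x<0.
x=-1.64: |R|=2.2648
R=1: x+27/25x²=0 ⇒ x=−25/27=-0.9259; min R=1−1/(4·27/25)=0.7685>−1
Confirm numerically:
  x=-0.746: |R|=0.85504 <1
  x=-0.604: |R|=0.79000 <1
  x=-0.601: |R|=0.78910 <1
  x=-0.591: |R|=0.78622 <1
  x=-1.392: |R|=1.70068 >1
  x=-0.992: |R|=1.07079 >1
Stable set (-0.9259, 0).

z∈(-0.9259,0).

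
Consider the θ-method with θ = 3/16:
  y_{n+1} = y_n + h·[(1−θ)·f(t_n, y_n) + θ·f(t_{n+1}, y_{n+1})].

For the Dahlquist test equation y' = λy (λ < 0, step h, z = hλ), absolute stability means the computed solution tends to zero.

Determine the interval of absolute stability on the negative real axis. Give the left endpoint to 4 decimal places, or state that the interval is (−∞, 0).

On y'=λy, z=hλ:
  y_{n+1} = y_n + z·[13/16·y_n + 3/16·y_{n+1}] ⇒ (1 − 3/16z)y_{n+1} = (1 + 13/16z)y_n
  Hence R(z) = (1 + 13/16z)/(1 − 3/16z).

Find x<0 with |R(x)|<1.
x=-0.5: |R|=0.5429
R=−1: 1+13/16x = −1+3/16x ⇒ -5/8x=2 ⇒ x=2/(-5/8)=-3.2000
Confirm numerically:
  x=-3.133: |R|=0.97362 <1
  x=-2.888: |R|=0.87350 <1
  x=-2.771: |R|=0.82355 <1
  x=-1.644: |R|=0.25664 <1
  x=-3.763: |R|=1.20631 >1
  x=-3.322: |R|=1.04698 >1
So |R|<1 on (-3.2000, 0).

(-3.2000, 0).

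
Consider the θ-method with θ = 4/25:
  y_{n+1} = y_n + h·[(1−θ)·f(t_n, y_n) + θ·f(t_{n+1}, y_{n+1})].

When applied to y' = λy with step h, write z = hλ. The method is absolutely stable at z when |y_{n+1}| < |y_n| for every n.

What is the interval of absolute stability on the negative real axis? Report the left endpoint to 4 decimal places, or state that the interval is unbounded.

With y'=λy (z=hλ):
  y_{n+1} = y_n + z·[21/25·y_n + 4/25·y_{n+1}] ⇒ (1 − 4/25z)y_{n+1} = (1 + 21/25z)y_n
  Hence R(z) = (1 + 21/25z)/(1 − 4/25z).

Boundary: |R(x)|=1, x<0.
x=-0.33: |R|=0.6866
R=−1: 1+21/25x = −1+4/25x ⇒ -17/25x=2 ⇒ x=2/(-17/25)=-2.9412
Confirm numerically:
  x=-2.459: |R|=0.76470 <1
  x=-2.382: |R|=0.72469 <1
  x=-2.188: |R|=0.62064 <1
  x=-1.546: |R|=0.23942 <1
  x=-3.268: |R|=1.14593 >1
  x=-3.097: |R|=1.07085 >1
Interval (-2.9412, 0).

z∈(-2.9412,0).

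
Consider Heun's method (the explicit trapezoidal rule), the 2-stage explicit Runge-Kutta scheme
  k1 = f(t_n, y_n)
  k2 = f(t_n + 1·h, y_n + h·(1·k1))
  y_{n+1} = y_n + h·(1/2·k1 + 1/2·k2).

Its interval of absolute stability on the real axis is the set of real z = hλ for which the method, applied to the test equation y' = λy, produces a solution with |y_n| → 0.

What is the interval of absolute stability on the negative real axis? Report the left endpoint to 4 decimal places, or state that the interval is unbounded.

(-2.0000, 0).

Test eqn y'=λy, z=hλ:
  order 2, 2-stage ⇒ R(z)=1+z+z^2/2
  (e.g. R(-1.33)=0.55445, |R|=0.55445)

Need |R(x)|<1, x<0.
x=-1.33: |R|=0.5544
|R(-2.07)|=1.0724 |R(-2.04)|=1.0408 |R(-1.6)|=0.6800
Bisect:
  x_lo=-2.4804 |R|=1.5958  x_hi=-0.3717 |R|=0.6974
  mid=-1.42602 |R|=0.59075 →hi
  mid=-1.95320 |R|=0.95429 →hi
  mid=-2.21679 |R|=1.24028 →lo
  mid=-2.08499 |R|=1.08860 →lo
  mid=-2.01909 |R|=1.01928 →lo
  mid=-1.98615 |R|=0.98624 →hi
  mid=-2.00262 |R|=1.00262 →lo
  mid=-1.99438 |R|=0.99440 →hi
  mid=-1.99850 |R|=0.99850 →hi
  ...
  [-2.00005,-1.99992] ⇒ x*=-2.0000
So |R|<1 on (-2.0000, 0).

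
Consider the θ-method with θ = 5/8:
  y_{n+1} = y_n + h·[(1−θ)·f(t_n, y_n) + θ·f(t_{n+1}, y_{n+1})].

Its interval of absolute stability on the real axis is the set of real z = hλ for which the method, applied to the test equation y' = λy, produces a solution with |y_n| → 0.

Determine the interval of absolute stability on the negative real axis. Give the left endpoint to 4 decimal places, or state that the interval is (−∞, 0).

On y'=λy, z=hλ:
  y_{n+1} = y_n + z·[3/8·y_n + 5/8·y_{n+1}] ⇒ (1 − 5/8z)y_{n+1} = (1 + 3/8z)y_n
  so R(z) = (1 + 3/8z)/(1 − 5/8z).

Find x<0 with |R(x)|<1.
x=-1.35: |R|=0.2678
x=-2: |R|=0.1111
x=-10: |R|=0.3793
x=-100: |R|=0.5748
θ=5/8≥1/2 ⇒ |1+3/8x|<|1−5/8x| ∀x<0 ⇒ stable on all of ℝ⁻.

interval (−∞, 0).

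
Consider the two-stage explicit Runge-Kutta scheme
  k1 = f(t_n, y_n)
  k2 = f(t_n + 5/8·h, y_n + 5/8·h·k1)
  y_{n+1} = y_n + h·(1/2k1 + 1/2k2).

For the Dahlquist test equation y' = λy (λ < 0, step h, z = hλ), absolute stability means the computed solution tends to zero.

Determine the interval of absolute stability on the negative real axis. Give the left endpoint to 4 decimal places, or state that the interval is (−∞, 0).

(-3.2000, 0).

Set f=λy, z=hλ:
  k1=λy_n ⇒ h·k1=z·y_n;  k2=λ(1+5/8z)y_n ⇒ h·k2=z(1+5/8z)y_n
  y_{n+1}/y_n = 1 + 1/2z + 1/2z(1+5/8z) = 1 + z + 5/16z²
  so R(z) = 1 + z + 5/16z².

Find x<0 with |R(x)|<1.
x=-1.23: |R|=0.2428
R=1: x+5/16x²=0 ⇒ x=−16/5=-3.2000; min R=1−1/(4·5/16)=0.2000>−1
Confirm numerically:
  x=-2.966: |R|=0.78311 <1
  x=-2.923: |R|=0.74698 <1
  x=-2.757: |R|=0.61833 <1
  x=-1.566: |R|=0.20036 <1
  x=-3.476: |R|=1.29980 >1
  x=-3.358: |R|=1.16580 >1
Interval (-3.2000, 0).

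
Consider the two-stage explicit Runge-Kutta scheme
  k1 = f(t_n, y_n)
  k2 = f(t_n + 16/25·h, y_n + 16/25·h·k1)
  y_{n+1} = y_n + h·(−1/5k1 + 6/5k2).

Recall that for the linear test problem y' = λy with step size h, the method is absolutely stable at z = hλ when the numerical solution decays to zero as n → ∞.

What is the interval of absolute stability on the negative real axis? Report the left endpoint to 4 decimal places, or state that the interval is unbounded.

Test eqn y'=λy, z=hλ:
  k1=λy_n ⇒ h·k1=z·y_n;  k2=λ(1+16/25z)y_n ⇒ h·k2=z(1+16/25z)y_n
  y_{n+1}/y_n = 1 − 1/5z + 6/5z(1+16/25z) = 1 + z + 96/125z²
  ⇒ R(z) = 1 + z + 96/125z².

Boundary: |R(x)|=1, x<0.
x=-0.93: |R|=0.7342
R=1: x+96/125x²=0 ⇒ x=−125/96=-1.3021; min R=1−1/(4·96/125)=0.6745>−1
Confirm numerically:
  x=-1.170: |R|=0.88132 <1
  x=-0.948: |R|=0.74220 <1
  x=-0.626: |R|=0.67496 <1
  x=-0.585: |R|=0.67783 <1
  x=-1.856: |R|=1.78956 >1
  x=-1.801: |R|=1.69009 >1
  x=-1.461: |R|=1.17831 >1
Interval (-1.3021, 0).

z∈(-1.3021,0).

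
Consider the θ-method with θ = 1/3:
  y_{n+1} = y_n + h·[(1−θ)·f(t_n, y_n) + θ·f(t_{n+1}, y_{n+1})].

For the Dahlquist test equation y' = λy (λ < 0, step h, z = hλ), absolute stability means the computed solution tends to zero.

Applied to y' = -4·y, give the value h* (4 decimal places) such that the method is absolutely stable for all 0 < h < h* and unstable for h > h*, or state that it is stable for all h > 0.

(-6.0000,0); λ=-4 ⇒ h* = (6)/4 = 1.5000.

With y'=λy (z=hλ):
  y_{n+1} = y_n + z·[2/3·y_n + 1/3·y_{n+1}] ⇒ (1 − 1/3z)y_{n+1} = (1 + 2/3z)y_n
  so R(z) = (1 + 2/3z)/(1 − 1/3z).

Boundary: |R(x)|=1, x<0.
x=-0.71: |R|=0.4259
R=−1: 1+2/3x = −1+1/3x ⇒ -1/3x=2 ⇒ x=2/(-1/3)=-6.0000
Confirm numerically:
  x=-4.806: |R|=0.84704 <1
  x=-4.407: |R|=0.78493 <1
  x=-4.179: |R|=0.74634 <1
  x=-3.050: |R|=0.51240 <1
  x=-6.433: |R|=1.04590 >1
  x=-6.193: |R|=1.02099 >1
So |R|<1 on (-6.0000, 0).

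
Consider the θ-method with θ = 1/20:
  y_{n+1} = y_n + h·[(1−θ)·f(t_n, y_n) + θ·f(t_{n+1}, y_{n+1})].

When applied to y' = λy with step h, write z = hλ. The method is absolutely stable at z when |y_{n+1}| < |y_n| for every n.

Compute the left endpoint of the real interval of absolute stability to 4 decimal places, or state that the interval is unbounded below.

Set f=λy, z=hλ:
  y_{n+1} = y_n + z·[19/20·y_n + 1/20·y_{n+1}] ⇒ (1 − 1/20z)y_{n+1} = (1 + 19/20z)y_n
  so R(z) = (1 + 19/20z)/(1 − 1/20z).

Need |R(x)|<1, x<0.
x=-0.93: |R|=0.1113
R=−1: 1+19/20x = −1+1/20x ⇒ -9/10x=2 ⇒ x=2/(-9/10)=-2.2222
Confirm numerically:
  x=-2.070: |R|=0.87585 <1
  x=-1.227: |R|=0.15607 <1
  x=-1.161: |R|=0.09730 <1
  x=-2.747: |R|=1.41526 >1
  x=-2.672: |R|=1.35709 >1
  x=-2.492: |R|=1.21590 >1
Interval (-2.2222, 0).

left endpoint -2.2222.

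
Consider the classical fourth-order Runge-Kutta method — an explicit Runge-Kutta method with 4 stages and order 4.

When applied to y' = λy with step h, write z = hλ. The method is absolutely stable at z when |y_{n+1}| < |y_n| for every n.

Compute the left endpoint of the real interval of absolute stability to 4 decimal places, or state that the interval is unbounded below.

With y'=λy (z=hλ):
  order 4, 4-stage ⇒ R(z)=1+z+z^2/2+z^3/6+z^4/24
  (e.g. R(-0.44)=0.64416, |R|=0.64416)

Need |R(x)|<1, x<0.
x=-0.44: |R|=0.6442
|R(-1.83)|=0.2903 |R(-1.42)|=0.2804 |R(-1.31)|=0.2961
Bisect:
  x_lo=-3.6783 |R|=3.4196  x_hi=-0.3362 |R|=0.7145
  mid=-2.00725 |R|=0.33578 →hi
  mid=-2.84278 |R|=1.09019 →lo
  mid=-2.42501 |R|=0.57948 →hi
  mid=-2.63390 |R|=0.79473 →hi
  mid=-2.73834 |R|=0.93149 →hi
  mid=-2.79056 |R|=1.00797 →lo
  mid=-2.76445 |R|=0.96903 →hi
  ...
  [-2.78546,-2.78526] ⇒ x*=-2.7853
Interval (-2.7853, 0).

z* = -2.7853.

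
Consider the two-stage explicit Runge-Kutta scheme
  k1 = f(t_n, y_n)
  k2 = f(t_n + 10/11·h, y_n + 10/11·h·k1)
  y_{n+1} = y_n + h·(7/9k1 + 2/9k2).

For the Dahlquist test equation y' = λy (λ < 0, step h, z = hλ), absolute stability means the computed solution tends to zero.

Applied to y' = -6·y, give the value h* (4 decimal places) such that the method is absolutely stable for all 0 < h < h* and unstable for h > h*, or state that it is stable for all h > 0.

(-4.9500,0); λ=-6 ⇒ h* = (99/20)/6 = 0.8250.

On y'=λy, z=hλ:
  k1=λy_n ⇒ h·k1=z·y_n;  k2=λ(1+10/11z)y_n ⇒ h·k2=z(1+10/11z)y_n
  y_{n+1}/y_n = 1 + 7/9z + 2/9z(1+10/11z) = 1 + z + 20/99z²
  Hence R(z) = 1 + z + 20/99z².

Boundary: |R(x)|=1, x<0.
x=-0.95: |R|=0.2323
R=1: x+20/99x²=0 ⇒ x=−99/20=-4.9500; min R=1−1/(4·20/99)=-0.2375>−1
Confirm numerically:
  x=-4.785: |R|=0.84050 <1
  x=-4.421: |R|=0.52753 <1
  x=-4.345: |R|=0.46894 <1
  x=-5.106: |R|=1.16092 >1
  x=-5.071: |R|=1.12396 >1
  x=-5.014: |R|=1.06483 >1
So |R|<1 on (-4.9500, 0).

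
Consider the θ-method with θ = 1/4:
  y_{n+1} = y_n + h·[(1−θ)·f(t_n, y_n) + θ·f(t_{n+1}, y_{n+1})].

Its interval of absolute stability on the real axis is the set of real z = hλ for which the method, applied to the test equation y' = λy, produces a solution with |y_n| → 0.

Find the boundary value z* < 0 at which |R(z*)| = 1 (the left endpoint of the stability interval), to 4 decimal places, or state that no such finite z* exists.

z* = -4.0000.

On y'=λy, z=hλ:
  y_{n+1} = y_n + z·[3/4·y_n + 1/4·y_{n+1}] ⇒ (1 − 1/4z)y_{n+1} = (1 + 3/4z)y_n
  so R(z) = (1 + 3/4z)/(1 − 1/4z).

Boundary: |R(x)|=1, x<0.
x=-0.75: |R|=0.3684
R=−1: 1+3/4x = −1+1/4x ⇒ -1/2x=2 ⇒ x=2/(-1/2)=-4.0000
Confirm numerically:
  x=-3.912: |R|=0.97776 <1
  x=-3.790: |R|=0.94608 <1
  x=-2.618: |R|=0.58235 <1
  x=-4.380: |R|=1.09069 >1
  x=-4.351: |R|=1.08406 >1
  x=-4.324: |R|=1.07785 >1
Stable set (-4.0000, 0).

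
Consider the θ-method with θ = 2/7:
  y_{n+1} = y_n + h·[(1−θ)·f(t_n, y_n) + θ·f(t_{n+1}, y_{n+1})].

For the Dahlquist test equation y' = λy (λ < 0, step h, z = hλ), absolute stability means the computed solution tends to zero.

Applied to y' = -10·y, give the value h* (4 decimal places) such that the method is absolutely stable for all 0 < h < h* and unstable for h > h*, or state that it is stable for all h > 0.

(-4.6667,0); λ=-10 ⇒ h* = (14/3)/10 = 0.4667.

On y'=λy, z=hλ:
  y_{n+1} = y_n + z·[5/7·y_n + 2/7·y_{n+1}] ⇒ (1 − 2/7z)y_{n+1} = (1 + 5/7z)y_n
  Hence R(z) = (1 + 5/7z)/(1 − 2/7z).

Need |R(x)|<1, x<0.
x=-1.15: |R|=0.1344
R=−1: 1+5/7x = −1+2/7x ⇒ -3/7x=2 ⇒ x=2/(-3/7)=-4.6667
Confirm numerically:
  x=-3.330: |R|=0.70644 <1
  x=-2.759: |R|=0.54282 <1
  x=-2.723: |R|=0.53150 <1
  x=-2.127: |R|=0.32300 <1
  x=-5.008: |R|=1.06018 >1
  x=-4.903: |R|=1.04219 >1
Interval (-4.6667, 0).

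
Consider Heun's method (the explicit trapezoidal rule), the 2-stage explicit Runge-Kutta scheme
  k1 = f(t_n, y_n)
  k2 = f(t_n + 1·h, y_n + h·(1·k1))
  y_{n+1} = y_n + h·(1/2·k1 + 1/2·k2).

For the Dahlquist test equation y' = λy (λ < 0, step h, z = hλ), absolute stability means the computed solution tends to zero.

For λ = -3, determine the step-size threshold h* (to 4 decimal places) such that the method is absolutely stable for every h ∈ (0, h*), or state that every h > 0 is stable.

Test eqn y'=λy, z=hλ:
  order 2, 2-stage ⇒ R(z)=1+z+z^2/2
  (e.g. R(-1.68)=0.73120, |R|=0.73120)

Boundary: |R(x)|=1, x<0.
x=-1.68: |R|=0.7312
|R(-2.23)|=1.2565 |R(-1.2)|=0.5200 |R(-1.05)|=0.5012
Bisect:
  x_lo=-2.8483 |R|=2.2080  x_hi=-0.0849 |R|=0.9187
  mid=-1.46656 |R|=0.60884 →hi
  mid=-2.15741 |R|=1.16980 →lo
  mid=-1.81199 |R|=0.82966 →hi
  mid=-1.98470 |R|=0.98482 →hi
  mid=-2.07106 |R|=1.07358 →lo
  mid=-2.02788 |R|=1.02827 →lo
  mid=-2.00629 |R|=1.00631 →lo
  mid=-1.99549 |R|=0.99550 →hi
  mid=-2.00089 |R|=1.00089 →lo
  mid=-1.99819 |R|=0.99819 →hi
  ...
  [-2.00005,-1.99988] ⇒ x*=-2.0000
Stable set (-2.0000, 0).

(-2.0000,0); λ=-3 ⇒ h* = 0.6667.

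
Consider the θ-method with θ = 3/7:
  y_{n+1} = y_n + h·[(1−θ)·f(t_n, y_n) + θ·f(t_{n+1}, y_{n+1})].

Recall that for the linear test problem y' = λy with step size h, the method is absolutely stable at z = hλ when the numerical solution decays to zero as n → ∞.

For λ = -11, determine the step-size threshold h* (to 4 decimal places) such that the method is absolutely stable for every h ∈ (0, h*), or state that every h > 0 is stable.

On y'=λy, z=hλ:
  y_{n+1} = y_n + z·[4/7·y_n + 3/7·y_{n+1}] ⇒ (1 − 3/7z)y_{n+1} = (1 + 4/7z)y_n
  ⇒ R(z) = (1 + 4/7z)/(1 − 3/7z).

Need |R(x)|<1, x<0.
x=-0.83: |R|=0.3878
R=−1: 1+4/7x = −1+3/7x ⇒ -1/7x=2 ⇒ x=2/(-1/7)=-14.0000
Confirm numerically:
  x=-10.384: |R|=0.90522 <1
  x=-7.054: |R|=0.75336 <1
  x=-6.977: |R|=0.74856 <1
  x=-14.582: |R|=1.01147 >1
  x=-14.042: |R|=1.00085 >1
Interval (-14.0000, 0).

(-14.0000,0); λ=-11 ⇒ h* = (14)/11 = 1.2727.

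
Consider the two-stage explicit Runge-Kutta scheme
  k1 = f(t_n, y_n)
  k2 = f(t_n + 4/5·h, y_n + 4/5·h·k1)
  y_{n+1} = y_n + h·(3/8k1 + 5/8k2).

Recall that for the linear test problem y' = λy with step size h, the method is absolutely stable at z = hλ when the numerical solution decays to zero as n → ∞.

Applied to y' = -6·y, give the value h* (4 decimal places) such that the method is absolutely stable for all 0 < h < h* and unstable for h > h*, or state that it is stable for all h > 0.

Set f=λy, z=hλ:
  k1=λy_n ⇒ h·k1=z·y_n;  k2=λ(1+4/5z)y_n ⇒ h·k2=z(1+4/5z)y_n
  y_{n+1}/y_n = 1 + 3/8z + 5/8z(1+4/5z) = 1 + z + 1/2z²
  R(z) = 1 + z + 1/2z².

Need |R(x)|<1, x<0.
x=-1.49: |R|=0.6200
R=1: x+1/2x²=0 ⇒ x=−2=-2.0000; min R=1−1/(4·1/2)=0.5000>−1
Confirm numerically:
  x=-1.969: |R|=0.96948 <1
  x=-1.636: |R|=0.70225 <1
  x=-1.511: |R|=0.63056 <1
  x=-1.502: |R|=0.62600 <1
  x=-2.296: |R|=1.33981 >1
  x=-2.211: |R|=1.23326 >1
  x=-2.062: |R|=1.06392 >1
So |R|<1 on (-2.0000, 0).

(-2.0000,0); λ=-6 ⇒ h* = (2)/6 = 0.3333.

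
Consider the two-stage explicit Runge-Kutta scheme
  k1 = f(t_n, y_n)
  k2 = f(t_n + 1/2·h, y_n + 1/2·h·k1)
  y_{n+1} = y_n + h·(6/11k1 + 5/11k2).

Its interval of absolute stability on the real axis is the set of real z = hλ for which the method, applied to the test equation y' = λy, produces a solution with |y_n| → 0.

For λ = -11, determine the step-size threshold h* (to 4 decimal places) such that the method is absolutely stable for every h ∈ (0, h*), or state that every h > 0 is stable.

Set f=λy, z=hλ:
  k1=λy_n ⇒ h·k1=z·y_n;  k2=λ(1+1/2z)y_n ⇒ h·k2=z(1+1/2z)y_n
  y_{n+1}/y_n = 1 + 6/11z + 5/11z(1+1/2z) = 1 + z + 5/22z²
  Hence R(z) = 1 + z + 5/22z².

Boundary: |R(x)|=1, x<0.
x=-1.16: |R|=0.1458
R=1: x+5/22x²=0 ⇒ x=−22/5=-4.4000; min R=1−1/(4·5/22)=-0.1000>−1
Confirm numerically:
  x=-3.668: |R|=0.38978 <1
  x=-3.418: |R|=0.23716 <1
  x=-3.050: |R|=0.06420 <1
  x=-4.922: |R|=1.58393 >1
  x=-4.729: |R|=1.35360 >1
Stable set (-4.4000, 0).

(-4.4000,0); λ=-11 ⇒ h* = (22/5)/11 = 0.4000.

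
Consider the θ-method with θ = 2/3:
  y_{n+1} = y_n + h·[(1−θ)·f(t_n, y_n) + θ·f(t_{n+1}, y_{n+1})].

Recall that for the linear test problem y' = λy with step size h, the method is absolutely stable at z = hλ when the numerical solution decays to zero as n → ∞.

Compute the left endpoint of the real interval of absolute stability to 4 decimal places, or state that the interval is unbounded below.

interval (−∞, 0).

On y'=λy, z=hλ:
  y_{n+1} = y_n + z·[1/3·y_n + 2/3·y_{n+1}] ⇒ (1 − 2/3z)y_{n+1} = (1 + 1/3z)y_n
  R(z) = (1 + 1/3z)/(1 − 2/3z).

Find x<0 with |R(x)|<1.
x=-1: |R|=0.4000
x=-2: |R|=0.1429
x=-10: |R|=0.3043
x=-100: |R|=0.4778
θ=2/3≥1/2 ⇒ |1+1/3x|<|1−2/3x| ∀x<0 ⇒ unbounded interval.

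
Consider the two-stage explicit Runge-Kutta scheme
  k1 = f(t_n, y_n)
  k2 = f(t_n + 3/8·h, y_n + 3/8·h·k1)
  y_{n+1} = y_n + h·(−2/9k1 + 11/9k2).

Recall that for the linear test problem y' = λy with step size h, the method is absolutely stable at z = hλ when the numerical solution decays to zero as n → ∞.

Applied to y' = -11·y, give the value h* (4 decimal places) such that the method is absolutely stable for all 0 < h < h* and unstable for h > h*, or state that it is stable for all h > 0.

Test eqn y'=λy, z=hλ:
  k1=λy_n ⇒ h·k1=z·y_n;  k2=λ(1+3/8z)y_n ⇒ h·k2=z(1+3/8z)y_n
  y_{n+1}/y_n = 1 − 2/9z + 11/9z(1+3/8z) = 1 + z + 11/24z²
  ⇒ R(z) = 1 + z + 11/24z².

Find x<0 with |R(x)|<1.
x=-1.56: |R|=0.5554
R=1: x+11/24x²=0 ⇒ x=−24/11=-2.1818; min R=1−1/(4·11/24)=0.4545>−1
Confirm numerically:
  x=-2.010: |R|=0.84171 <1
  x=-1.643: |R|=0.59425 <1
  x=-1.516: |R|=0.53737 <1
  x=-1.384: |R|=0.49392 <1
  x=-2.752: |R|=1.71919 >1
  x=-2.324: |R|=1.15145 >1
  x=-2.290: |R|=1.11355 >1
So |R|<1 on (-2.1818, 0).

(-2.1818,0); λ=-11 ⇒ h* = (24/11)/11 = 0.1983.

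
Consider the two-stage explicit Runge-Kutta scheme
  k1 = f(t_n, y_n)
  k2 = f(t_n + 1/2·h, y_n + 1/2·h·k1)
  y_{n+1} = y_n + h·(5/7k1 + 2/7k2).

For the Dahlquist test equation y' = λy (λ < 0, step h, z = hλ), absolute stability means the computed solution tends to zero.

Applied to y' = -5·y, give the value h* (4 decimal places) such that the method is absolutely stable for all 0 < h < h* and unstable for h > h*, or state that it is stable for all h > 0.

Set f=λy, z=hλ:
  k1=λy_n ⇒ h·k1=z·y_n;  k2=λ(1+1/2z)y_n ⇒ h·k2=z(1+1/2z)y_n
  y_{n+1}/y_n = 1 + 5/7z + 2/7z(1+1/2z) = 1 + z + 1/7z²
  so R(z) = 1 + z + 1/7z².

Boundary: |R(x)|=1, x<0.
x=-0.49: |R|=0.5443
R=1: x+1/7x²=0 ⇒ x=−7=-7.0000; min R=1−1/(4·1/7)=-0.7500>−1
Confirm numerically:
  x=-6.299: |R|=0.36920 <1
  x=-5.745: |R|=0.03000 <1
  x=-3.926: |R|=0.72407 <1
  x=-7.588: |R|=1.63739 >1
  x=-7.462: |R|=1.49249 >1
  x=-7.338: |R|=1.35432 >1
Interval (-7.0000, 0).

(-7.0000,0); λ=-5 ⇒ h* = (7)/5 = 1.4000.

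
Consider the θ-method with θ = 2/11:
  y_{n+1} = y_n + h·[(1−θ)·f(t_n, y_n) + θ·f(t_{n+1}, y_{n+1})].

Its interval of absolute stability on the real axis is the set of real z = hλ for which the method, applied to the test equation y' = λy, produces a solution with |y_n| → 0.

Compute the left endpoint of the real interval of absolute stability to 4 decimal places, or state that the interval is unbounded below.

With y'=λy (z=hλ):
  y_{n+1} = y_n + z·[9/11·y_n + 2/11·y_{n+1}] ⇒ (1 − 2/11z)y_{n+1} = (1 + 9/11z)y_n
  R(z) = (1 + 9/11z)/(1 − 2/11z).

Find x<0 with |R(x)|<1.
x=-1.36: |R|=0.0904
R=−1: 1+9/11x = −1+2/11x ⇒ -7/11x=2 ⇒ x=2/(-7/11)=-3.1429
Confirm numerically:
  x=-3.097: |R|=0.98133 <1
  x=-2.491: |R|=0.71449 <1
  x=-1.748: |R|=0.32643 <1
  x=-3.572: |R|=1.16556 >1
  x=-3.299: |R|=1.06211 >1
  x=-3.290: |R|=1.05859 >1
Stable set (-3.1429, 0).

left endpoint -3.1429.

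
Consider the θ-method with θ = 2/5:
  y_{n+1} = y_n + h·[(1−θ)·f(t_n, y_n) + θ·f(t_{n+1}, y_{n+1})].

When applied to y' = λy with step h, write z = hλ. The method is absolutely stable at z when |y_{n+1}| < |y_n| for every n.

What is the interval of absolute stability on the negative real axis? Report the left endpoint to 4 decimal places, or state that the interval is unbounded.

(-10.0000, 0).

With y'=λy (z=hλ):
  y_{n+1} = y_n + z·[3/5·y_n + 2/5·y_{n+1}] ⇒ (1 − 2/5z)y_{n+1} = (1 + 3/5z)y_n
  R(z) = (1 + 3/5z)/(1 − 2/5z).

Boundary: |R(x)|=1, x<0.
x=-1.11: |R|=0.2313
R=−1: 1+3/5x = −1+2/5x ⇒ -1/5x=2 ⇒ x=2/(-1/5)=-10.0000
Confirm numerically:
  x=-7.674: |R|=0.88569 <1
  x=-6.981: |R|=0.84079 <1
  x=-6.573: |R|=0.81114 <1
  x=-10.578: |R|=1.02210 >1
  x=-10.333: |R|=1.01297 >1
Stable set (-10.0000, 0).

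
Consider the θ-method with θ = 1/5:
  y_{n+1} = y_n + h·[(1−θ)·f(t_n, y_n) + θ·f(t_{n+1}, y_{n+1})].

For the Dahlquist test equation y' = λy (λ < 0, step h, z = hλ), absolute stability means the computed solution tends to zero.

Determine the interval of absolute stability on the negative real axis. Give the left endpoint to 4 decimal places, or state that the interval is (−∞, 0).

On y'=λy, z=hλ:
  y_{n+1} = y_n + z·[4/5·y_n + 1/5·y_{n+1}] ⇒ (1 − 1/5z)y_{n+1} = (1 + 4/5z)y_n
  Hence R(z) = (1 + 4/5z)/(1 − 1/5z).

Boundary: |R(x)|=1, x<0.
x=-1.26: |R|=0.0064
R=−1: 1+4/5x = −1+1/5x ⇒ -3/5x=2 ⇒ x=2/(-3/5)=-3.3333
Confirm numerically:
  x=-2.947: |R|=0.85416 <1
  x=-1.913: |R|=0.38363 <1
  x=-1.481: |R|=0.14257 <1
  x=-1.432: |R|=0.11318 <1
  x=-3.801: |R|=1.15941 >1
  x=-3.706: |R|=1.12842 >1
So |R|<1 on (-3.3333, 0).

(-3.3333, 0).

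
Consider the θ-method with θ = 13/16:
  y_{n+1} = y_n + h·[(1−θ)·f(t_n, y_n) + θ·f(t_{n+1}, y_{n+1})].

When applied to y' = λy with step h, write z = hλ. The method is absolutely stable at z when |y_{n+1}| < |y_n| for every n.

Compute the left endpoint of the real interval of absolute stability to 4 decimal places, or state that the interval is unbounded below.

unbounded; (−∞, 0).

Set f=λy, z=hλ:
  y_{n+1} = y_n + z·[3/16·y_n + 13/16·y_{n+1}] ⇒ (1 − 13/16z)y_{n+1} = (1 + 3/16z)y_n
  ⇒ R(z) = (1 + 3/16z)/(1 − 13/16z).

Boundary: |R(x)|=1, x<0.
x=-0.93: |R|=0.4703
x=-2: |R|=0.2381
x=-10: |R|=0.0959
x=-100: |R|=0.2158
θ=13/16≥1/2 ⇒ |1+3/16x|<|1−13/16x| ∀x<0 ⇒ unbounded interval.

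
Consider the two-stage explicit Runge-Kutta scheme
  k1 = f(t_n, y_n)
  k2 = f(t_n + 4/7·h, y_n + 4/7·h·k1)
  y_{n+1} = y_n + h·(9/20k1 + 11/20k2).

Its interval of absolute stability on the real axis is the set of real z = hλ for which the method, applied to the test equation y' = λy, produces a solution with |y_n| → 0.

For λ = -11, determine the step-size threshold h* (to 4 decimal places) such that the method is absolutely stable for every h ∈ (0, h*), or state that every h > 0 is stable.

(-3.1818,0); λ=-11 ⇒ h* = (35/11)/11 = 0.2893.

On y'=λy, z=hλ:
  k1=λy_n ⇒ h·k1=z·y_n;  k2=λ(1+4/7z)y_n ⇒ h·k2=z(1+4/7z)y_n
  y_{n+1}/y_n = 1 + 9/20z + 11/20z(1+4/7z) = 1 + z + 11/35z²
  Hence R(z) = 1 + z + 11/35z².

Solve |R(x)|<1 on ℝ⁻.
x=-1.17: |R|=0.2602
R=1: x+11/35x²=0 ⇒ x=−35/11=-3.1818; min R=1−1/(4·11/35)=0.2045>−1
Confirm numerically:
  x=-2.592: |R|=0.51952 <1
  x=-2.211: |R|=0.32539 <1
  x=-1.940: |R|=0.24285 <1
  x=-3.384: |R|=1.21503 >1
  x=-3.349: |R|=1.17597 >1
  x=-3.297: |R|=1.11935 >1
Interval (-3.1818, 0).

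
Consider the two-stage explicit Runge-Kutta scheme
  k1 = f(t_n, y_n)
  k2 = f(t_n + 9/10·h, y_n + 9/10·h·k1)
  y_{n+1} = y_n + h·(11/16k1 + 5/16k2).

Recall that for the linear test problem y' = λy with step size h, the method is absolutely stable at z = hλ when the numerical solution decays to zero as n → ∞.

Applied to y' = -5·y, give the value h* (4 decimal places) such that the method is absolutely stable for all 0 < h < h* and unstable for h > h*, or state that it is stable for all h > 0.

(-3.5556,0); λ=-5 ⇒ h* = (32/9)/5 = 0.7111.

On y'=λy, z=hλ:
  k1=λy_n ⇒ h·k1=z·y_n;  k2=λ(1+9/10z)y_n ⇒ h·k2=z(1+9/10z)y_n
  y_{n+1}/y_n = 1 + 11/16z + 5/16z(1+9/10z) = 1 + z + 9/32z²
  R(z) = 1 + z + 9/32z².

Solve |R(x)|<1 on ℝ⁻.
x=-1.47: |R|=0.1378
R=1: x+9/32x²=0 ⇒ x=−32/9=-3.5556; min R=1−1/(4·9/32)=0.1111>−1
Confirm numerically:
  x=-3.229: |R|=0.70344 <1
  x=-1.649: |R|=0.11578 <1
  x=-1.520: |R|=0.12980 <1
  x=-3.979: |R|=1.47387 >1
  x=-3.723: |R|=1.17533 >1
  x=-3.673: |R|=1.12132 >1
Interval (-3.5556, 0).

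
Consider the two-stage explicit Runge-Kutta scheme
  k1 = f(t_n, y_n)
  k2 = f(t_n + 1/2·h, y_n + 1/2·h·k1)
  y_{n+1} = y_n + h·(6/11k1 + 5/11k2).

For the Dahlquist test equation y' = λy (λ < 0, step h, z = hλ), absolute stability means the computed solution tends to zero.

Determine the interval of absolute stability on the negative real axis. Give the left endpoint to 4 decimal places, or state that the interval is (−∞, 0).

z∈(-4.4000,0).

Test eqn y'=λy, z=hλ:
  k1=λy_n ⇒ h·k1=z·y_n;  k2=λ(1+1/2z)y_n ⇒ h·k2=z(1+1/2z)y_n
  y_{n+1}/y_n = 1 + 6/11z + 5/11z(1+1/2z) = 1 + z + 5/22z²
  ⇒ R(z) = 1 + z + 5/22z².

Find x<0 with |R(x)|<1.
x=-1.55: |R|=0.0040
R=1: x+5/22x²=0 ⇒ x=−22/5=-4.4000; min R=1−1/(4·5/22)=-0.1000>−1
Confirm numerically:
  x=-3.840: |R|=0.51127 <1
  x=-2.868: |R|=0.00141 <1
  x=-2.746: |R|=0.03225 <1
  x=-2.069: |R|=0.09610 <1
  x=-4.864: |R|=1.51293 >1
  x=-4.633: |R|=1.24534 >1
Stable set (-4.4000, 0).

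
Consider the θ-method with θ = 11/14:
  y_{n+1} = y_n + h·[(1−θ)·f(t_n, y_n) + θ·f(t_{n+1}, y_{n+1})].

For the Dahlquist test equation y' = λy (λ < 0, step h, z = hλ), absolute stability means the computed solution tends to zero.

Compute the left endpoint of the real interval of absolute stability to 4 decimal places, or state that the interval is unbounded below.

With y'=λy (z=hλ):
  y_{n+1} = y_n + z·[3/14·y_n + 11/14·y_{n+1}] ⇒ (1 − 11/14z)y_{n+1} = (1 + 3/14z)y_n
  so R(z) = (1 + 3/14z)/(1 − 11/14z).

Boundary: |R(x)|=1, x<0.
x=-1.4: |R|=0.3333
x=-2: |R|=0.2222
x=-10: |R|=0.1290
x=-100: |R|=0.2567
θ=11/14≥1/2 ⇒ |1+3/14x|<|1−11/14x| ∀x<0 ⇒ stable on all of ℝ⁻.

(−∞, 0) — no finite endpoint.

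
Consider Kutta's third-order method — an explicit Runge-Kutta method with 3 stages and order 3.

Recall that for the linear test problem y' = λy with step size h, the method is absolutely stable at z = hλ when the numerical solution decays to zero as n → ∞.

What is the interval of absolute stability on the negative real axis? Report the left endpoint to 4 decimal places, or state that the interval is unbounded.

z∈(-2.5127,0).

With y'=λy (z=hλ):
  order 3, 3-stage ⇒ R(z)=1+z+z^2/2+z^3/6
  (e.g. R(-1.74)=-0.10420, |R|=0.10420)

Need |R(x)|<1, x<0.
x=-1.74: |R|=0.1042
|R(-1.65)|=0.0374 |R(-0.99)|=0.3383 |R(-0.85)|=0.4089
Bisect:
  x_lo=-3.0974 |R|=2.2532  x_hi=-0.2895 |R|=0.7484
  mid=-1.69345 |R|=0.06897 →hi
  mid=-2.39544 |R|=0.81727 →hi
  mid=-2.74644 |R|=1.42768 →lo
  mid=-2.57094 |R|=1.09828 →lo
  mid=-2.48319 |R|=0.95207 →hi
  mid=-2.52707 |R|=1.02370 →lo
  mid=-2.50513 |R|=0.98752 →hi
  mid=-2.51610 |R|=1.00552 →lo
  mid=-2.51061 |R|=0.99650 →hi
  ...
  [-2.51284,-2.51267] ⇒ x*=-2.5127
Stable set (-2.5127, 0).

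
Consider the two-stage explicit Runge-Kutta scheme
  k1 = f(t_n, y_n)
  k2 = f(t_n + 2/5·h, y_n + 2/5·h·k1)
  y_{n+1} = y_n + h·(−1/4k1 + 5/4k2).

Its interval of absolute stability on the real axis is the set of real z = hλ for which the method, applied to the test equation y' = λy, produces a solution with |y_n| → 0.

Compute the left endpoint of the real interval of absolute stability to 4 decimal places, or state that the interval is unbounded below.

z* = -2.0000.

On y'=λy, z=hλ:
  k1=λy_n ⇒ h·k1=z·y_n;  k2=λ(1+2/5z)y_n ⇒ h·k2=z(1+2/5z)y_n
  y_{n+1}/y_n = 1 − 1/4z + 5/4z(1+2/5z) = 1 + z + 1/2z²
  Hence R(z) = 1 + z + 1/2z².

Need |R(x)|<1, x<0.
x=-1.61: |R|=0.6861
R=1: x+1/2x²=0 ⇒ x=−2=-2.0000; min R=1−1/(4·1/2)=0.5000>−1
Confirm numerically:
  x=-1.940: |R|=0.94180 <1
  x=-1.840: |R|=0.85280 <1
  x=-1.068: |R|=0.50231 <1
  x=-0.918: |R|=0.50336 <1
  x=-2.426: |R|=1.51674 >1
  x=-2.216: |R|=1.23933 >1
Stable set (-2.0000, 0).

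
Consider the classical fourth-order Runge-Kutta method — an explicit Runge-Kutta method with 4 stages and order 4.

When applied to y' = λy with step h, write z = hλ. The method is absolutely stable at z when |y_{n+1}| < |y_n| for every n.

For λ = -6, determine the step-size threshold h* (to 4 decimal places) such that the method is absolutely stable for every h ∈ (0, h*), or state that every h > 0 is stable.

(-2.7853,0); λ=-6 ⇒ h* = 0.4642.

On y'=λy, z=hλ:
  order 4, 4-stage ⇒ R(z)=1+z+z^2/2+z^3/6+z^4/24
  (e.g. R(-1.18)=0.32314, |R|=0.32314)

Boundary: |R(x)|=1, x<0.
x=-1.18: |R|=0.3231
|R(-1.88)|=0.3003 |R(-1.58)|=0.2705 |R(-1.27)|=0.3034
Bisect:
  x_lo=-3.5580 |R|=2.9421  x_hi=-0.2266 |R|=0.7973
  mid=-1.89226 |R|=0.30302 →hi
  mid=-2.72512 |R|=0.91300 →hi
  mid=-3.14154 |R|=1.68410 →lo
  mid=-2.93333 |R|=1.24712 →lo
  mid=-2.82922 |R|=1.06828 →lo
  mid=-2.77717 |R|=0.98782 →hi
  mid=-2.80320 |R|=1.02733 →lo
  mid=-2.79018 |R|=1.00740 →lo
  ...
  [-2.78530,-2.78510] ⇒ x*=-2.7853
So |R|<1 on (-2.7853, 0).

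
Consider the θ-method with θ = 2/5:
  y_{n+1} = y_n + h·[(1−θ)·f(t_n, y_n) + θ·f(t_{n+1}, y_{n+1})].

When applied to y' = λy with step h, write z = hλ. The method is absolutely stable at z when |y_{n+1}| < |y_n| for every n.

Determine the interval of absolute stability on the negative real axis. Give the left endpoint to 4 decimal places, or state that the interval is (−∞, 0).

(-10.0000, 0).

Test eqn y'=λy, z=hλ:
  y_{n+1} = y_n + z·[3/5·y_n + 2/5·y_{n+1}] ⇒ (1 − 2/5z)y_{n+1} = (1 + 3/5z)y_n
  ⇒ R(z) = (1 + 3/5z)/(1 − 2/5z).

Need |R(x)|<1, x<0.
x=-0.97: |R|=0.3012
R=−1: 1+3/5x = −1+2/5x ⇒ -1/5x=2 ⇒ x=2/(-1/5)=-10.0000
Confirm numerically:
  x=-9.522: |R|=0.98012 <1
  x=-9.448: |R|=0.97690 <1
  x=-8.575: |R|=0.93567 <1
  x=-8.441: |R|=0.92875 <1
  x=-10.387: |R|=1.01502 >1
  x=-10.100: |R|=1.00397 >1
Interval (-10.0000, 0).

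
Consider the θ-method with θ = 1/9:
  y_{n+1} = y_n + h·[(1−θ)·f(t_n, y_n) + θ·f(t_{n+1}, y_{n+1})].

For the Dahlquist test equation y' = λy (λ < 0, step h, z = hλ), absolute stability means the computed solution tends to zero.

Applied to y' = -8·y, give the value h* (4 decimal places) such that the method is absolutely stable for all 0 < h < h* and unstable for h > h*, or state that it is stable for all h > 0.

With y'=λy (z=hλ):
  y_{n+1} = y_n + z·[8/9·y_n + 1/9·y_{n+1}] ⇒ (1 − 1/9z)y_{n+1} = (1 + 8/9z)y_n
  Hence R(z) = (1 + 8/9z)/(1 − 1/9z).

Boundary: |R(x)|=1, x<0.
x=-0.99: |R|=0.1081
R=−1: 1+8/9x = −1+1/9x ⇒ -7/9x=2 ⇒ x=2/(-7/9)=-2.5714
Confirm numerically:
  x=-2.385: |R|=0.88538 <1
  x=-1.367: |R|=0.18675 <1
  x=-1.118: |R|=0.00553 <1
  x=-2.974: |R|=1.23534 >1
  x=-2.885: |R|=1.18469 >1
  x=-2.725: |R|=1.09168 >1
So |R|<1 on (-2.5714, 0).

(-2.5714,0); λ=-8 ⇒ h* = (18/7)/8 = 0.3214.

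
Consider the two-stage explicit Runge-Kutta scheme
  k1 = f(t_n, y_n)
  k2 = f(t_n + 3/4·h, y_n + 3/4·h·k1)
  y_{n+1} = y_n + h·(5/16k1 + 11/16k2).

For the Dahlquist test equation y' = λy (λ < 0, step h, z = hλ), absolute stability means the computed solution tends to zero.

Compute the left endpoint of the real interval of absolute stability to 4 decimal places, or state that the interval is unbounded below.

Set f=λy, z=hλ:
  k1=λy_n ⇒ h·k1=z·y_n;  k2=λ(1+3/4z)y_n ⇒ h·k2=z(1+3/4z)y_n
  y_{n+1}/y_n = 1 + 5/16z + 11/16z(1+3/4z) = 1 + z + 33/64z²
  Hence R(z) = 1 + z + 33/64z².

Need |R(x)|<1, x<0.
x=-1.32: |R|=0.5784
R=1: x+33/64x²=0 ⇒ x=−64/33=-1.9394; min R=1−1/(4·33/64)=0.5152>−1
Confirm numerically:
  x=-1.903: |R|=0.96429 <1
  x=-1.553: |R|=0.69059 <1
  x=-0.794: |R|=0.53107 <1
  x=-2.320: |R|=1.45530 >1
  x=-2.078: |R|=1.14851 >1
Interval (-1.9394, 0).

z* = -1.9394.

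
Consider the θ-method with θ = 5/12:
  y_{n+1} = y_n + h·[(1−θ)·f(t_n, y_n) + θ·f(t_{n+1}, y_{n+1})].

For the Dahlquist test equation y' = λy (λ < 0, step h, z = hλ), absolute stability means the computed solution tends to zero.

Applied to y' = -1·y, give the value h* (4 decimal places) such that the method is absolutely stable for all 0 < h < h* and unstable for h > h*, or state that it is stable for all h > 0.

(-12.0000,0); λ=-1 ⇒ h* = (12)/1 = 12.0000.

Set f=λy, z=hλ:
  y_{n+1} = y_n + z·[7/12·y_n + 5/12·y_{n+1}] ⇒ (1 − 5/12z)y_{n+1} = (1 + 7/12z)y_n
  ⇒ R(z) = (1 + 7/12z)/(1 − 5/12z).

Boundary: |R(x)|=1, x<0.
x=-1.47: |R|=0.0884
R=−1: 1+7/12x = −1+5/12x ⇒ -1/6x=2 ⇒ x=2/(-1/6)=-12.0000
Confirm numerically:
  x=-9.591: |R|=0.91964 <1
  x=-8.211: |R|=0.85717 <1
  x=-7.322: |R|=0.80753 <1
  x=-12.539: |R|=1.01443 >1
  x=-12.118: |R|=1.00325 >1
Stable set (-12.0000, 0).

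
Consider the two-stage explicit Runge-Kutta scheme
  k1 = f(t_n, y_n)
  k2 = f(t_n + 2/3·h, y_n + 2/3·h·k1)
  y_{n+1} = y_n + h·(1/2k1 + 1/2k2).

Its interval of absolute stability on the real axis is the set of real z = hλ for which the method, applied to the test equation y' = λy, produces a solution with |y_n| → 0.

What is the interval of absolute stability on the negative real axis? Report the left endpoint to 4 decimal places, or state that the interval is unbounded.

Test eqn y'=λy, z=hλ:
  k1=λy_n ⇒ h·k1=z·y_n;  k2=λ(1+2/3z)y_n ⇒ h·k2=z(1+2/3z)y_n
  y_{n+1}/y_n = 1 + 1/2z + 1/2z(1+2/3z) = 1 + z + 1/3z²
  R(z) = 1 + z + 1/3z².

Find x<0 with |R(x)|<1.
x=-1.69: |R|=0.2620
R=1: x+1/3x²=0 ⇒ x=−3=-3.0000; min R=1−1/(4·1/3)=0.2500>−1
Confirm numerically:
  x=-2.901: |R|=0.90427 <1
  x=-2.800: |R|=0.81333 <1
  x=-1.956: |R|=0.31931 <1
  x=-3.598: |R|=1.71720 >1
  x=-3.288: |R|=1.31565 >1
Interval (-3.0000, 0).

(-3.0000, 0).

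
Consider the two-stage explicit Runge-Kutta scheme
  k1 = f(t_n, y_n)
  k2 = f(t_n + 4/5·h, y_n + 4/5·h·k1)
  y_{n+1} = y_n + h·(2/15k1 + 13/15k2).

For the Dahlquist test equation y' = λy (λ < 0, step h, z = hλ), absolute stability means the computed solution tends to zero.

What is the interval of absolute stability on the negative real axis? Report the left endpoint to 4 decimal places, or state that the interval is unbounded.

z∈(-1.4423,0).

With y'=λy (z=hλ):
  k1=λy_n ⇒ h·k1=z·y_n;  k2=λ(1+4/5z)y_n ⇒ h·k2=z(1+4/5z)y_n
  y_{n+1}/y_n = 1 + 2/15z + 13/15z(1+4/5z) = 1 + z + 52/75z²
  R(z) = 1 + z + 52/75z².

Boundary: |R(x)|=1, x<0.
x=-1.28: |R|=0.8560
R=1: x+52/75x²=0 ⇒ x=−75/52=-1.4423; min R=1−1/(4·52/75)=0.6394>−1
Confirm numerically:
  x=-1.177: |R|=0.78349 <1
  x=-1.041: |R|=0.71035 <1
  x=-0.755: |R|=0.64022 <1
  x=-0.733: |R|=0.63952 <1
  x=-1.998: |R|=1.76979 >1
  x=-1.605: |R|=1.18104 >1
So |R|<1 on (-1.4423, 0).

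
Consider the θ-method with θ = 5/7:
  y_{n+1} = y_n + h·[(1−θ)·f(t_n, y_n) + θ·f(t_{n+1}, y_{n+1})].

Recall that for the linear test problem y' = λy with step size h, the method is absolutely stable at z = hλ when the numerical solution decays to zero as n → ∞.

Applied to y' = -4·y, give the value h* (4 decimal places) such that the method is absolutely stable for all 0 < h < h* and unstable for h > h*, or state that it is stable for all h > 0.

Test eqn y'=λy, z=hλ:
  y_{n+1} = y_n + z·[2/7·y_n + 5/7·y_{n+1}] ⇒ (1 − 5/7z)y_{n+1} = (1 + 2/7z)y_n
  R(z) = (1 + 2/7z)/(1 − 5/7z).

Find x<0 with |R(x)|<1.
x=-1.67: |R|=0.2384
x=-2: |R|=0.1765
x=-10: |R|=0.2281
x=-100: |R|=0.3807
θ=5/7≥1/2 ⇒ |1+2/7x|<|1−5/7x| ∀x<0 ⇒ stable on all of ℝ⁻.

interval (−∞, 0). Any h>0 works for λ=-4.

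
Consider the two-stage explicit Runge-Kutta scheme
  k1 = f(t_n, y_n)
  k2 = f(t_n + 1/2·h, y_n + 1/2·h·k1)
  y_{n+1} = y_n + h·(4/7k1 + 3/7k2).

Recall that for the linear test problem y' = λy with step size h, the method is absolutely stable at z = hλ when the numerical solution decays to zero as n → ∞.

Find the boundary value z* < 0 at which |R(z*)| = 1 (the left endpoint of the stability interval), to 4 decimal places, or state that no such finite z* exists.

left endpoint -4.6667.

Set f=λy, z=hλ:
  k1=λy_n ⇒ h·k1=z·y_n;  k2=λ(1+1/2z)y_n ⇒ h·k2=z(1+1/2z)y_n
  y_{n+1}/y_n = 1 + 4/7z + 3/7z(1+1/2z) = 1 + z + 3/14z²
  ⇒ R(z) = 1 + z + 3/14z².

Boundary: |R(x)|=1, x<0.
x=-0.87: |R|=0.2922
R=1: x+3/14x²=0 ⇒ x=−14/3=-4.6667; min R=1−1/(4·3/14)=-0.1667>−1
Confirm numerically:
  x=-3.625: |R|=0.19085 <1
  x=-3.510: |R|=0.13002 <1
  x=-2.894: |R|=0.09931 <1
  x=-5.114: |R|=1.49021 >1
  x=-4.918: |R|=1.26487 >1
  x=-4.777: |R|=1.11294 >1
Interval (-4.6667, 0).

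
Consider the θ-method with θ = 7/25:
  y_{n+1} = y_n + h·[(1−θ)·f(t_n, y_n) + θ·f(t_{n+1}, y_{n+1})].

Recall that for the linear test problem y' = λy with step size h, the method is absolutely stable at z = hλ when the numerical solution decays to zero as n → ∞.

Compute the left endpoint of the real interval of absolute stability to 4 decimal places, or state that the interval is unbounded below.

left endpoint -4.5455.

On y'=λy, z=hλ:
  y_{n+1} = y_n + z·[18/25·y_n + 7/25·y_{n+1}] ⇒ (1 − 7/25z)y_{n+1} = (1 + 18/25z)y_n
  ⇒ R(z) = (1 + 18/25z)/(1 − 7/25z).

Boundary: |R(x)|=1, x<0.
x=-1.72: |R|=0.1609
R=−1: 1+18/25x = −1+7/25x ⇒ -11/25x=2 ⇒ x=2/(-11/25)=-4.5455
Confirm numerically:
  x=-4.124: |R|=0.91394 <1
  x=-3.798: |R|=0.84062 <1
  x=-2.033: |R|=0.29553 <1
  x=-4.649: |R|=1.01979 >1
  x=-4.620: |R|=1.01430 >1
  x=-4.600: |R|=1.01049 >1
Interval (-4.5455, 0).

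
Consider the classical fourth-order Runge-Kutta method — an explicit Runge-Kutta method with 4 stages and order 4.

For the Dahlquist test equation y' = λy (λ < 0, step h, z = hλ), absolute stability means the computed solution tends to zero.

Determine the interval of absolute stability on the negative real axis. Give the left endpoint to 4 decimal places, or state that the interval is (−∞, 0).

(-2.7853, 0).

With y'=λy (z=hλ):
  order 4, 4-stage ⇒ R(z)=1+z+z^2/2+z^3/6+z^4/24
  (e.g. R(-1.26)=0.30542, |R|=0.30542)

Boundary: |R(x)|=1, x<0.
x=-1.26: |R|=0.3054
|R(-2.94)|=1.2594 |R(-1.5)|=0.2734 |R(-1.39)|=0.2840
Bisect:
  x_lo=-3.3742 |R|=2.3167  x_hi=-0.2306 |R|=0.7940
  mid=-1.80243 |R|=0.28577 →hi
  mid=-2.58832 |R|=0.74143 →hi
  mid=-2.98126 |R|=1.33797 →lo
  mid=-2.78479 |R|=0.99924 →hi
  mid=-2.88303 |R|=1.15763 →lo
  mid=-2.83391 |R|=1.07581 →lo
  mid=-2.80935 |R|=1.03688 →lo
  mid=-2.79707 |R|=1.01790 →lo
  mid=-2.79093 |R|=1.00853 →lo
  ...
  [-2.78537,-2.78517] ⇒ x*=-2.7853
Interval (-2.7853, 0).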